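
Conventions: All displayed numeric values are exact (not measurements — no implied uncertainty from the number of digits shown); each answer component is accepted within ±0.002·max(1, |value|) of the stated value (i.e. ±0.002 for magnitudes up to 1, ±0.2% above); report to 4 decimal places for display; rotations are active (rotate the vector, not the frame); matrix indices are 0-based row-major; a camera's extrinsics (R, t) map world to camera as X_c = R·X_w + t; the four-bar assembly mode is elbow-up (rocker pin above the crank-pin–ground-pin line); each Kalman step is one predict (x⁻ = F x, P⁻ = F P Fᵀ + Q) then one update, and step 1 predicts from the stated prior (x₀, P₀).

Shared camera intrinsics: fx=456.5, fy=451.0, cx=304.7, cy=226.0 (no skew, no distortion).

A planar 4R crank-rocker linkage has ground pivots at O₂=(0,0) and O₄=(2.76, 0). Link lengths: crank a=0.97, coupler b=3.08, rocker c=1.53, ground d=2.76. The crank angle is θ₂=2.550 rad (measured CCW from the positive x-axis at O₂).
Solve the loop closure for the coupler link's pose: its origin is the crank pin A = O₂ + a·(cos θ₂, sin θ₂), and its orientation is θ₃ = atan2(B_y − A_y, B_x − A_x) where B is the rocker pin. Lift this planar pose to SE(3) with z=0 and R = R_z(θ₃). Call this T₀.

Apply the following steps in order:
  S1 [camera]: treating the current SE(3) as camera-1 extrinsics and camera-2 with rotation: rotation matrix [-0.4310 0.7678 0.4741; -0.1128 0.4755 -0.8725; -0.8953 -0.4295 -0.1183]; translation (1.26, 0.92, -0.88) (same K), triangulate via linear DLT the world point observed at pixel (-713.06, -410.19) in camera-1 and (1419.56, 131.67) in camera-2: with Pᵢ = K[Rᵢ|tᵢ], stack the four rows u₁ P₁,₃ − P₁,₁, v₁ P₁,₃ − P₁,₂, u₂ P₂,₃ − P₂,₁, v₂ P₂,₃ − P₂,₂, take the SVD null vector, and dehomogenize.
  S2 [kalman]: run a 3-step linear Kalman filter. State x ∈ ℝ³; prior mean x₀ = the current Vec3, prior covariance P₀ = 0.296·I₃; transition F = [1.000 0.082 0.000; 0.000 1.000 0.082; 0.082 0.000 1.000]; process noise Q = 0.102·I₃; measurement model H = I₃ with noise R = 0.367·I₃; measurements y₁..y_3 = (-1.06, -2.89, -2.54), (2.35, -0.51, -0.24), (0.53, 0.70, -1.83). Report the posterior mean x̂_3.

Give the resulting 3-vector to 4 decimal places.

source (fourbar_fk): coupler pose = R=[0.9600 -0.2801 0.0000; 0.2801 0.9600 0.0000; 0.0000 0.0000 1.0000], t=(-0.8052, 0.5410, 0.0000)
after S1 (triangulate): (-0.9701, -1.2028, 0.6277)
after S2 (kf_track): (0.3861, -0.5441, -1.0956)

result = (0.3861, -0.5441, -1.0956)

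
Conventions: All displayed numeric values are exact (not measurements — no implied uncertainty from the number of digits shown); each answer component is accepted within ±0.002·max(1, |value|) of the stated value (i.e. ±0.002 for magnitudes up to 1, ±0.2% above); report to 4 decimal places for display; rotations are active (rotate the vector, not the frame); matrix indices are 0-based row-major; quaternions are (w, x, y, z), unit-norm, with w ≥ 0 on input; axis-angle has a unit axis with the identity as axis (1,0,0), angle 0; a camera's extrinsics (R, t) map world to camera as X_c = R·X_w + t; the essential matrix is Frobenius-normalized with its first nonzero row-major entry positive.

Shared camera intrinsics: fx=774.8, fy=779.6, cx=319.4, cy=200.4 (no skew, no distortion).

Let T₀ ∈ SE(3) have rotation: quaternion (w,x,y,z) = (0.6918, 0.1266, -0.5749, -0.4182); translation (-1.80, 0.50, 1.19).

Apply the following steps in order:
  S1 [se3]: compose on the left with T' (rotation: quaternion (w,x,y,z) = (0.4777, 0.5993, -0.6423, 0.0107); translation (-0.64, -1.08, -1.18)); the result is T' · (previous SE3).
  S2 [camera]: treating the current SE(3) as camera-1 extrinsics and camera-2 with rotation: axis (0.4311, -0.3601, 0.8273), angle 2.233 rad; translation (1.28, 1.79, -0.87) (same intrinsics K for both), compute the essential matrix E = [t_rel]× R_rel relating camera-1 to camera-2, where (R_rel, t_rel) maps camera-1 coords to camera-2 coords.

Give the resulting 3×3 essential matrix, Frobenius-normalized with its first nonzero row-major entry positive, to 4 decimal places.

after S1 (compose_se3): R=[0.1487 -0.8007 -0.5803; -0.5999 -0.5396 0.5907; -0.7861 0.2603 -0.5606], t=(-2.0594, -0.2696, -2.6749)
after S2 (essential): [0.3827 -0.3052 -0.4294; -0.2250 -0.3554 0.3431; 0.0076 -0.5244 0.0793]

matrix = [0.3827 -0.3052 -0.4294; -0.2250 -0.3554 0.3431; 0.0076 -0.5244 0.0793]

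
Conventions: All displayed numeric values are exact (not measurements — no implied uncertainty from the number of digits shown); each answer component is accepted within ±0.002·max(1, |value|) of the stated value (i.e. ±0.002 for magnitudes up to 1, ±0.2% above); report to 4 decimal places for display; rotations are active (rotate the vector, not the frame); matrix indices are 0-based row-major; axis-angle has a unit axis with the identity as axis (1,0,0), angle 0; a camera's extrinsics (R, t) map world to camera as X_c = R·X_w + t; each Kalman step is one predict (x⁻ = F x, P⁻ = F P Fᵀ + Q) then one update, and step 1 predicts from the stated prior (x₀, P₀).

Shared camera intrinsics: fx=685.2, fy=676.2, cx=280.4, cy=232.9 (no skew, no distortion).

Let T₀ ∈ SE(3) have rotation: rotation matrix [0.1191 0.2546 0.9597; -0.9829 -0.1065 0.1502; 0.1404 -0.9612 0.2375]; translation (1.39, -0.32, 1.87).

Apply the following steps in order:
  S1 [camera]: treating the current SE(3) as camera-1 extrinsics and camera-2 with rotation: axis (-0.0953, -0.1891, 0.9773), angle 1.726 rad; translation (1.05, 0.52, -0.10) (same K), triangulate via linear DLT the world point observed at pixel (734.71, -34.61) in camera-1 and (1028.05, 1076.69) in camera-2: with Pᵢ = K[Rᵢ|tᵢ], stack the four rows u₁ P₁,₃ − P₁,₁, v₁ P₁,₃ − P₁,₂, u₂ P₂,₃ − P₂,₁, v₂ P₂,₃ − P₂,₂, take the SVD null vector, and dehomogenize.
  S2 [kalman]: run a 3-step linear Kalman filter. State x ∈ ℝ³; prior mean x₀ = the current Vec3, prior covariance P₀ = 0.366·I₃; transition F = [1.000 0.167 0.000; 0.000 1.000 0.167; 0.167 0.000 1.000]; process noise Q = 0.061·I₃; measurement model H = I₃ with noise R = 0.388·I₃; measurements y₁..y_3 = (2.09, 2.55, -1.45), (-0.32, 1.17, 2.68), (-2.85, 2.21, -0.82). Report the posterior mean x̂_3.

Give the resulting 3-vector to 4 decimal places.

after S1 (triangulate): (1.4589, -1.3062, 1.2178)
after S2 (kf_track): (-0.3143, 1.2565, 0.4704)

result = (-0.3143, 1.2565, 0.4704)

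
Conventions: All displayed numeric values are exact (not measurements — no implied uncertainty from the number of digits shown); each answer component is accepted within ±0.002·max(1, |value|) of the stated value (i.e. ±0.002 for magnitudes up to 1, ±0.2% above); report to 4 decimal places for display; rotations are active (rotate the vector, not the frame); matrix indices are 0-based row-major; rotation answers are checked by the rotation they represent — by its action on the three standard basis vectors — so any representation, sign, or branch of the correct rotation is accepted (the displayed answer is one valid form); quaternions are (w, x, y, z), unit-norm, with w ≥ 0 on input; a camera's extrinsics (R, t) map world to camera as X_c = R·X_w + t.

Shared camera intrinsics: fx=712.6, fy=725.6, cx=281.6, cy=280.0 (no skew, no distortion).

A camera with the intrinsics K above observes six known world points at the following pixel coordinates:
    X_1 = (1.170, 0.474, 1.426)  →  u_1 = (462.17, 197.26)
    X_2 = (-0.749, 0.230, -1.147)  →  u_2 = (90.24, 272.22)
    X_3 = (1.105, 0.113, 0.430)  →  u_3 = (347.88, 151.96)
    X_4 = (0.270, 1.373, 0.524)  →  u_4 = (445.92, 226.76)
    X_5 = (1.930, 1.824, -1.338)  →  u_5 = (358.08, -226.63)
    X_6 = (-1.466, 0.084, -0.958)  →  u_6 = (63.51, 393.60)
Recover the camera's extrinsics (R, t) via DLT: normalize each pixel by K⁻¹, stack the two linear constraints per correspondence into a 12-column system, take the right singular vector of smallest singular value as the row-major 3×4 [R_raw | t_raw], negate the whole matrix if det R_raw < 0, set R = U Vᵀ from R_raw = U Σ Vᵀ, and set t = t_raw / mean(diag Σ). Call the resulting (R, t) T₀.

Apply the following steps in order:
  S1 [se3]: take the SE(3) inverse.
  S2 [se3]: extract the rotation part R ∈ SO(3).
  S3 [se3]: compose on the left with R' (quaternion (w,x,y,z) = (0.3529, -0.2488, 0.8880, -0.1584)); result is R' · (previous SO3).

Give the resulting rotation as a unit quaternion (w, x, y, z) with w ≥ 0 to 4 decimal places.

source (pnp_recover): camera pose = R=[0.3162 0.5609 0.7651; -0.8995 -0.0789 0.4297; 0.3014 -0.8241 0.4796], t=(-0.1999, -0.2101, 5.3799)
after S1 (invert_se3): R=[0.3162 -0.8995 0.3014; 0.5609 -0.0789 -0.8241; 0.7651 0.4297 0.4796], t=(-1.7471, 4.5292, -2.3369)
after S2 (rot_of_se3): [0.3162 -0.8995 0.3014; 0.5609 -0.0789 -0.8241; 0.7651 0.4297 0.4796]
after S3 (compose_so3): [0.1563 0.8933 0.4213; 0.2074 0.3874 -0.8983; -0.9657 0.2278 -0.1247]

rotation (quat) = (0.5956, 0.4727, 0.5822, -0.2879)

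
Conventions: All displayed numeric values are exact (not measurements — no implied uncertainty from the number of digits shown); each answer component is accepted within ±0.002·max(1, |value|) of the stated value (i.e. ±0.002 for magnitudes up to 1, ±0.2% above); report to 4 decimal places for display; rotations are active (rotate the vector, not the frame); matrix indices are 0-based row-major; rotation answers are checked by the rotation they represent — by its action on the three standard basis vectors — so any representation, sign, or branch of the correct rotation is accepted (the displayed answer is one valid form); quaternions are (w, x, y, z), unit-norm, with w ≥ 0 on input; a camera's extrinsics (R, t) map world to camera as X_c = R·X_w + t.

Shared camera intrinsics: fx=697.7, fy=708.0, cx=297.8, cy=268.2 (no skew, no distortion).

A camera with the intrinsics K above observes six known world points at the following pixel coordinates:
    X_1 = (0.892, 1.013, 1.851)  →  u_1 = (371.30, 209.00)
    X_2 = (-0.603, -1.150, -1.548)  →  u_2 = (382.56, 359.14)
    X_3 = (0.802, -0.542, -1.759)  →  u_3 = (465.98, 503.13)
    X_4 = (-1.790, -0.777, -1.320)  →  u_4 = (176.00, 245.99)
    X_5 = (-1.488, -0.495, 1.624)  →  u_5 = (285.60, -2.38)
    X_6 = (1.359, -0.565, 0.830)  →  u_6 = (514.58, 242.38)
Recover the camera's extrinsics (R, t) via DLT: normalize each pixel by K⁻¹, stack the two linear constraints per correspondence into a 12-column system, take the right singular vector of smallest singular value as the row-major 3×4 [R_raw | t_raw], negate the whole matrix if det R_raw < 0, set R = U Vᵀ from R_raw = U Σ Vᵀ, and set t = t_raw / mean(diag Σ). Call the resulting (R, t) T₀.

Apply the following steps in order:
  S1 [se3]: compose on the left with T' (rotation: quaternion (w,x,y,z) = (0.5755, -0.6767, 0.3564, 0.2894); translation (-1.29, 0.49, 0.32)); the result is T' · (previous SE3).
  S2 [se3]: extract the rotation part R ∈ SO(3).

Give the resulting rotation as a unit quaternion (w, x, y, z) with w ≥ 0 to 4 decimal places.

source (pnp_recover): camera pose = R=[0.7688 -0.6179 0.1649; 0.4768 0.3821 -0.7916; 0.4261 0.6872 0.5884], t=(0.4700, -0.0100, 5.7599)
after S1 (compose_se3): R=[0.0637 -0.6562 0.7518; 0.2653 0.7374 0.6212; -0.9621 0.1599 0.2211], t=(-0.9032, 6.0957, -1.0304)
after S2 (rot_of_se3): [0.0637 -0.6562 0.7518; 0.2653 0.7374 0.6212; -0.9621 0.1599 0.2211]

rotation (quat) = (0.7110, -0.1622, 0.6026, 0.3240)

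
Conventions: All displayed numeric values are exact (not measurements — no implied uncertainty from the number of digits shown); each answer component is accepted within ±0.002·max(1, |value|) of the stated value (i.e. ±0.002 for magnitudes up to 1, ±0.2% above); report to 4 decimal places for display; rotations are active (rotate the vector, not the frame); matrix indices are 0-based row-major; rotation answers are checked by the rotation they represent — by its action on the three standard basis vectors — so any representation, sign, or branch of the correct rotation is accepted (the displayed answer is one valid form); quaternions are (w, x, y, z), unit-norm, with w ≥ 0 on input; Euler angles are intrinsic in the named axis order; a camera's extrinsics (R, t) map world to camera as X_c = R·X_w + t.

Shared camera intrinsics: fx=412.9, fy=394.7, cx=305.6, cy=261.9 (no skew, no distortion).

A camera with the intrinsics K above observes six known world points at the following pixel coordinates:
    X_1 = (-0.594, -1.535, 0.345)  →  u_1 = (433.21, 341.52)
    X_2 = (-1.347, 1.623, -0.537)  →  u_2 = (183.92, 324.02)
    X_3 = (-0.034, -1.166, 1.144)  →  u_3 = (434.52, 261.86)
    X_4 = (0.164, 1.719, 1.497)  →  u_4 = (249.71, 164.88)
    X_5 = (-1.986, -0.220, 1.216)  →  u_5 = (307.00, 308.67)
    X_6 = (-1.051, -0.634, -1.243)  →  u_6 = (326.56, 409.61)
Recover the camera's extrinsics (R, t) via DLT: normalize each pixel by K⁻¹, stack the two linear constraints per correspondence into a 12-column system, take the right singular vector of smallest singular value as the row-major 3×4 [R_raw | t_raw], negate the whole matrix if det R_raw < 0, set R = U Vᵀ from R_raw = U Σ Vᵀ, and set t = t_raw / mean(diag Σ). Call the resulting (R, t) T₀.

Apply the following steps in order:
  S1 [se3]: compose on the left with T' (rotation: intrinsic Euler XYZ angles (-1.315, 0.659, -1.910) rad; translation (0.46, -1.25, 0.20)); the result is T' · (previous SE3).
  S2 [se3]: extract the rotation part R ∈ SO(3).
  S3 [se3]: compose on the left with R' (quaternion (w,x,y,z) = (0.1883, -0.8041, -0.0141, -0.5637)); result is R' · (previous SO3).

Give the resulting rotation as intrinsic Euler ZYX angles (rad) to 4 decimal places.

source (pnp_recover): camera pose = R=[0.4043 -0.8949 0.1886; -0.4461 -0.3730 -0.8135; 0.7984 0.2448 -0.5501], t=(0.3900, 0.4800, 6.1795)
after S1 (compose_se3): R=[0.0499 0.1072 -0.9930; 0.8807 0.4641 0.0944; 0.4710 -0.8792 -0.0712], t=(4.4992, 3.1518, 1.8964)
after S2 (rot_of_se3): [0.0499 0.1072 -0.9930; 0.8807 0.4641 0.0944; 0.4710 -0.8792 -0.0712]
after S3 (compose_so3): [0.6496 -0.6443 -0.4036; -0.6773 -0.7316 0.0779; -0.3455 0.2227 -0.9116]

rotation (euler_zyx) = (-0.8062, 0.3527, 2.9020)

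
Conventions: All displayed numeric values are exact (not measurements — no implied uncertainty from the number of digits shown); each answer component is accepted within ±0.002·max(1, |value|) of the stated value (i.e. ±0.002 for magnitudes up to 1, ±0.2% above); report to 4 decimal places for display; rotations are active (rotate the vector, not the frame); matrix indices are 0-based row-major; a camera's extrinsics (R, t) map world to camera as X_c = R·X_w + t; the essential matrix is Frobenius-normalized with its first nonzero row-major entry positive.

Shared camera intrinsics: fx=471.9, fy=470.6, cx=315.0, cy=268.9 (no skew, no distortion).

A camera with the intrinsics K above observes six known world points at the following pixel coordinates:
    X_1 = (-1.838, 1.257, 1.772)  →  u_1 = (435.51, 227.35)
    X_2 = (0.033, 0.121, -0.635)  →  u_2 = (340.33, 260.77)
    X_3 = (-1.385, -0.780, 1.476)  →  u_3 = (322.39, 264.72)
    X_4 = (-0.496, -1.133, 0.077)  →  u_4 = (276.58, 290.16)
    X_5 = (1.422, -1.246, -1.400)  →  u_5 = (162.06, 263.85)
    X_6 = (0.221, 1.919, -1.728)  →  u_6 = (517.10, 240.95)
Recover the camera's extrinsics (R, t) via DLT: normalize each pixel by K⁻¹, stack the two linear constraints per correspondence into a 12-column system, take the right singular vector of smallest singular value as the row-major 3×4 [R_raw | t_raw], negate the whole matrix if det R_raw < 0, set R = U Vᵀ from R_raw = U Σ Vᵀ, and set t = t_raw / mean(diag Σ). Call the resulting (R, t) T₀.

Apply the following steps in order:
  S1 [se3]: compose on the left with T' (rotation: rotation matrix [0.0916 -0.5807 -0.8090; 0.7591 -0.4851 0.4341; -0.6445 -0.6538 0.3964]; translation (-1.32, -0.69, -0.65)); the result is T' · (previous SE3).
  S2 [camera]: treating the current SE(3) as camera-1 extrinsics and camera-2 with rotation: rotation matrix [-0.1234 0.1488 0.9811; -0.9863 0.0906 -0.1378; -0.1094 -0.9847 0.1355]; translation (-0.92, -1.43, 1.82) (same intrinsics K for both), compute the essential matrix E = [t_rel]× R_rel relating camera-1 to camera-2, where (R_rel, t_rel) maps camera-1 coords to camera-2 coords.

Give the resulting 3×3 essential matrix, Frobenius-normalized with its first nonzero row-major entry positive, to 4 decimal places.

matrix = [0.1934 0.3152 -0.3050; -0.2927 -0.4266 0.1527; 0.2308 0.2165 0.6157]

source (pnp_recover): camera pose = R=[-0.4738 0.8803 -0.0261; -0.6855 -0.3872 -0.6166; -0.5528 -0.2742 0.7869], t=(0.2004, -0.4199, 6.2778)
after S1 (compose_se3): R=[0.8019 0.5273 -0.2809; -0.2671 0.7370 0.6209; 0.5344 -0.4228 0.7318], t=(-6.1363, 2.3911, 1.9839)
after S2 (essential): [0.1934 0.3152 -0.3050; -0.2927 -0.4266 0.1527; 0.2308 0.2165 0.6157]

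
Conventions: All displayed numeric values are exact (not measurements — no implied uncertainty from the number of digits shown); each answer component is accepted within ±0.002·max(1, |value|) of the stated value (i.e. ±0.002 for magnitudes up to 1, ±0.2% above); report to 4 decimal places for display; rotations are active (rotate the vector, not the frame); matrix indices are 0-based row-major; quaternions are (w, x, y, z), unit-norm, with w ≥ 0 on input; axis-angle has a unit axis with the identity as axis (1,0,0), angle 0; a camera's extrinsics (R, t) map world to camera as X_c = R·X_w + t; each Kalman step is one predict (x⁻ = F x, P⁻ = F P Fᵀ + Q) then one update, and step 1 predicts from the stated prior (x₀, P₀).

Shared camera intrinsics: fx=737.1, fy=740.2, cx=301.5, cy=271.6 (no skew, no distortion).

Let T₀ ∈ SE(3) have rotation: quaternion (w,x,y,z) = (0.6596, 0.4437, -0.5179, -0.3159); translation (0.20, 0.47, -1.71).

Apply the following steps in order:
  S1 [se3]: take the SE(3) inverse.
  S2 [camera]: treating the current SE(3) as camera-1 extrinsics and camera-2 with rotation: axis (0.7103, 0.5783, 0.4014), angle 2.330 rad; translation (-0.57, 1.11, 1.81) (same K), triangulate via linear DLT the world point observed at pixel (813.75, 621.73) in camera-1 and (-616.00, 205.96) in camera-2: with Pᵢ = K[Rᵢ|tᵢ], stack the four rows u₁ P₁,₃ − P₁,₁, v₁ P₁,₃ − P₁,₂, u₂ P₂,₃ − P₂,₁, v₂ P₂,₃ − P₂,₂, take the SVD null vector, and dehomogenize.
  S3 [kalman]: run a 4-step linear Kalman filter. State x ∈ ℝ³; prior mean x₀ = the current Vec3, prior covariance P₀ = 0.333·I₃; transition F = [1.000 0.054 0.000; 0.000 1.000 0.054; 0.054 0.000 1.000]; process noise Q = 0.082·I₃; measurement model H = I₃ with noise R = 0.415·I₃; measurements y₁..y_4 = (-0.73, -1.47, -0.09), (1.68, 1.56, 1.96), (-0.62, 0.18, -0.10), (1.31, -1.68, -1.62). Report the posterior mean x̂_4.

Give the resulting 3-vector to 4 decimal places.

result = (0.3110, -0.5532, -0.3400)

after S1 (invert_se3): R=[0.2639 -0.8764 0.4029; -0.0429 0.4066 0.9126; -0.9636 -0.2581 0.0698], t=(1.0481, 1.3780, 0.4334)
after S2 (triangulate): (-1.3515, -0.8380, -0.1953)
after S3 (kf_track): (0.3110, -0.5532, -0.3400)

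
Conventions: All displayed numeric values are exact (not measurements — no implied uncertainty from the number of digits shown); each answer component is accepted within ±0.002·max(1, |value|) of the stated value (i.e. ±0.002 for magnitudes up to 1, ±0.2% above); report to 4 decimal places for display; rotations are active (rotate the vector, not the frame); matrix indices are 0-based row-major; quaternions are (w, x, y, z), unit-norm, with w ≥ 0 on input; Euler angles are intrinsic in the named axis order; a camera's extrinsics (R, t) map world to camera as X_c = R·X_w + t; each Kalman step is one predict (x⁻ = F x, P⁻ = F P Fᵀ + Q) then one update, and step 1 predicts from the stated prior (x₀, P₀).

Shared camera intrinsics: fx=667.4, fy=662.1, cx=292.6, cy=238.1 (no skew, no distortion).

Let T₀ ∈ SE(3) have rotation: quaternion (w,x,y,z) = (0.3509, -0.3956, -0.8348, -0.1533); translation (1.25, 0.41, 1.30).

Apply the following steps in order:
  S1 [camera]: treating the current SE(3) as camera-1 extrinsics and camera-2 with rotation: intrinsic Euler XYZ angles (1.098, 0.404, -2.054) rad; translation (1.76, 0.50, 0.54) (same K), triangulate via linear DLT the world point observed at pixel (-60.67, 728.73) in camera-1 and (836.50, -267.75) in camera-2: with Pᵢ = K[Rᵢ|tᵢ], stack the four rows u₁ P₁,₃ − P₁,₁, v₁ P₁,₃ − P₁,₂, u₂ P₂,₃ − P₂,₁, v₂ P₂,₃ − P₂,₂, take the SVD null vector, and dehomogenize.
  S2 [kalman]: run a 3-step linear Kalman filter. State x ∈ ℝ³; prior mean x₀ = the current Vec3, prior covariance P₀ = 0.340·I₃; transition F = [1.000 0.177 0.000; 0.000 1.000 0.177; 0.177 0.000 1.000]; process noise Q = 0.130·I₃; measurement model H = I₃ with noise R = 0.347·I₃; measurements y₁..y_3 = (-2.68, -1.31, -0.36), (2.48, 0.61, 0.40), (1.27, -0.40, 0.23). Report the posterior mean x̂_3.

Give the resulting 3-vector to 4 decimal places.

after S1 (triangulate): (0.6282, -1.1526, 1.2214)
after S2 (kf_track): (0.7962, -0.2281, 0.3796)

result = (0.7962, -0.2281, 0.3796)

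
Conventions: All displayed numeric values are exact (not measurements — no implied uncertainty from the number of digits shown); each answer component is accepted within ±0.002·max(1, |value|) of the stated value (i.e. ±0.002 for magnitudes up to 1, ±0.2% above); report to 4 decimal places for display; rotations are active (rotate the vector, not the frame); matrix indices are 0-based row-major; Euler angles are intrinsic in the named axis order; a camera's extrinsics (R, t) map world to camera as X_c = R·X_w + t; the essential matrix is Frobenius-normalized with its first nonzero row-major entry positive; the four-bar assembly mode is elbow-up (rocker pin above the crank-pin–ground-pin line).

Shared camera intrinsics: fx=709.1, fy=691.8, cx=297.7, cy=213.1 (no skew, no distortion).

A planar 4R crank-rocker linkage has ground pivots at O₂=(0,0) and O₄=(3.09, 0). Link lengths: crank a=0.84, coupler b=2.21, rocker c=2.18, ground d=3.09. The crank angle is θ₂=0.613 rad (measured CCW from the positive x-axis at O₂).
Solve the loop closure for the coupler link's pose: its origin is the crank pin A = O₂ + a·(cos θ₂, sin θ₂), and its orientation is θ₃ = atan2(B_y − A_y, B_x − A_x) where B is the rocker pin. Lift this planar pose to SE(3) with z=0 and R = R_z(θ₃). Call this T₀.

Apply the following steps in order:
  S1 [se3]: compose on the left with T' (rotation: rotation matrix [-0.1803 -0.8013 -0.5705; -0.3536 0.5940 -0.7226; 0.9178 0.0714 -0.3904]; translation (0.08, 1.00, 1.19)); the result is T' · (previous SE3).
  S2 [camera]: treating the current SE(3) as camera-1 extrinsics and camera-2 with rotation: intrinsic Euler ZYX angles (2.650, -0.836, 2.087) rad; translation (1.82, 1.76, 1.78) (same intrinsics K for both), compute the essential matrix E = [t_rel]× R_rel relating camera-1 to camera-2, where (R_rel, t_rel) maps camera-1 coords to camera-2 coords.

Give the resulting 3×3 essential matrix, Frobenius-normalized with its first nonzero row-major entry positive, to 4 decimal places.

source (fourbar_fk): coupler pose = R=[0.7180 -0.6960 0.0000; 0.6960 0.7180 0.0000; 0.0000 0.0000 1.0000], t=(0.6871, 0.4833, 0.0000)
after S1 (compose_se3): R=[-0.6872 -0.4498 -0.5705; 0.1596 0.6726 -0.7226; 0.7088 -0.5876 -0.3904], t=(-0.4311, 1.0441, 1.8551)
after S2 (essential): [0.2251 -0.3365 -0.1401; -0.3280 0.4104 0.2033; 0.4549 0.4673 -0.2717]

matrix = [0.2251 -0.3365 -0.1401; -0.3280 0.4104 0.2033; 0.4549 0.4673 -0.2717]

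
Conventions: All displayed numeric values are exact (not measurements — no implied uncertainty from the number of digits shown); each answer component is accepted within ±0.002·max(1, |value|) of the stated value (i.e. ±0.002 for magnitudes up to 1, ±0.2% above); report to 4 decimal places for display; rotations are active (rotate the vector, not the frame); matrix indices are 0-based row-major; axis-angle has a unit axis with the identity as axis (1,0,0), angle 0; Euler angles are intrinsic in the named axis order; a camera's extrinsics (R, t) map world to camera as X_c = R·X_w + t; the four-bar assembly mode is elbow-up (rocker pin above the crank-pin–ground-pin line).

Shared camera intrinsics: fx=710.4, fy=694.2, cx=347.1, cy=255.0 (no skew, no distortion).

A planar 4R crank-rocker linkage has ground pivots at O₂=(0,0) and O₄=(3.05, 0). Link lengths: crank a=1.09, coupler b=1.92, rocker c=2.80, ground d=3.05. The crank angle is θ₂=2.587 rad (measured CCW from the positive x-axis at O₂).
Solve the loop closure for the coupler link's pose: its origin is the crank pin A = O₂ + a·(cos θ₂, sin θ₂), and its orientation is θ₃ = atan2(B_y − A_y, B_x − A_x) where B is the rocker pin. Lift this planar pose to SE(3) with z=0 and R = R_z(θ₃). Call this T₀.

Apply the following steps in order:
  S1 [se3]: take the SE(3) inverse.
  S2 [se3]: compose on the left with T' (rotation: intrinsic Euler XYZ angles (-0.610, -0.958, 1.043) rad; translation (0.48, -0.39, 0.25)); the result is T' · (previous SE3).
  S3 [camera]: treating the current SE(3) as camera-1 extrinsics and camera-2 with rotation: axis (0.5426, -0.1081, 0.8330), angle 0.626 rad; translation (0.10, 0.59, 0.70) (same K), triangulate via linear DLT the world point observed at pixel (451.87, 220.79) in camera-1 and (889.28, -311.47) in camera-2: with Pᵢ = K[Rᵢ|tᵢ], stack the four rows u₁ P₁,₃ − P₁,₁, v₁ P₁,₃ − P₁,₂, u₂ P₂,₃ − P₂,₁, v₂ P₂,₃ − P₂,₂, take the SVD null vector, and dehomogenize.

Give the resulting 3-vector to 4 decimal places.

result = (0.1999, -1.8270, 1.5041)

source (fourbar_fk): coupler pose = R=[0.8590 -0.5119 0.0000; 0.5119 0.8590 0.0000; 0.0000 0.0000 1.0000], t=(-0.9266, 0.5740, 0.0000)
after S1 (invert_se3): R=[0.8590 0.5119 0.0000; -0.5119 0.8590 0.0000; 0.0000 0.0000 1.0000], t=(0.5022, -0.9674, 0.0000)
after S2 (compose_se3): R=[0.5032 -0.2786 -0.8180; 0.8070 0.4901 0.3295; 0.3092 -0.8259 0.4714], t=(1.1062, 0.0764, 1.0106)
after S3 (triangulate): (0.1999, -1.8270, 1.5041)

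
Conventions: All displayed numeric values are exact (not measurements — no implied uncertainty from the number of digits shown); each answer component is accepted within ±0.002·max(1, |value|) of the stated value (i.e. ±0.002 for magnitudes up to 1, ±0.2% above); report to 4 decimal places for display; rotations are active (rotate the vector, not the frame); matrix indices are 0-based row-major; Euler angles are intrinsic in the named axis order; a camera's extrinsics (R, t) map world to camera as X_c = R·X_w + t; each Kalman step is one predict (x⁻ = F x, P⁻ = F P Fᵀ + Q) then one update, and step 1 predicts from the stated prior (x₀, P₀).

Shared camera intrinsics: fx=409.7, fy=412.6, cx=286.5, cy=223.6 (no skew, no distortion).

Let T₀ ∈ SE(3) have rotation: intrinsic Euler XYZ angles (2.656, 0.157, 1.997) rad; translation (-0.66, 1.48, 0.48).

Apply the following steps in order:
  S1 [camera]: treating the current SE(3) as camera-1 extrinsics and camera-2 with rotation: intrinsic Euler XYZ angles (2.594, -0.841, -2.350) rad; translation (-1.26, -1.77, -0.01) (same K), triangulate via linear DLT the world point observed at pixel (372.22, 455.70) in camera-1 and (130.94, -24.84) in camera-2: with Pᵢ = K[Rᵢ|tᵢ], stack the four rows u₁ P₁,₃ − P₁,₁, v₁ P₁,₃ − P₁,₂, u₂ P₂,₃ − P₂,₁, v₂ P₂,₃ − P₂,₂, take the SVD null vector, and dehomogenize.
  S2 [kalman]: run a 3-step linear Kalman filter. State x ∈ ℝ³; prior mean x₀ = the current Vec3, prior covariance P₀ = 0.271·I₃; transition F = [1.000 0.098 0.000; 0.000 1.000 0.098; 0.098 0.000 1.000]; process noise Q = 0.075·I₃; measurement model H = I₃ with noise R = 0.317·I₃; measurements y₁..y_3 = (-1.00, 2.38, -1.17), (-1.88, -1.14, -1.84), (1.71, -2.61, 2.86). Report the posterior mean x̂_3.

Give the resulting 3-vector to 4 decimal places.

result = (0.0935, -1.2430, 0.1145)

after S1 (triangulate): (0.2865, -1.7932, -1.7504)
after S2 (kf_track): (0.0935, -1.2430, 0.1145)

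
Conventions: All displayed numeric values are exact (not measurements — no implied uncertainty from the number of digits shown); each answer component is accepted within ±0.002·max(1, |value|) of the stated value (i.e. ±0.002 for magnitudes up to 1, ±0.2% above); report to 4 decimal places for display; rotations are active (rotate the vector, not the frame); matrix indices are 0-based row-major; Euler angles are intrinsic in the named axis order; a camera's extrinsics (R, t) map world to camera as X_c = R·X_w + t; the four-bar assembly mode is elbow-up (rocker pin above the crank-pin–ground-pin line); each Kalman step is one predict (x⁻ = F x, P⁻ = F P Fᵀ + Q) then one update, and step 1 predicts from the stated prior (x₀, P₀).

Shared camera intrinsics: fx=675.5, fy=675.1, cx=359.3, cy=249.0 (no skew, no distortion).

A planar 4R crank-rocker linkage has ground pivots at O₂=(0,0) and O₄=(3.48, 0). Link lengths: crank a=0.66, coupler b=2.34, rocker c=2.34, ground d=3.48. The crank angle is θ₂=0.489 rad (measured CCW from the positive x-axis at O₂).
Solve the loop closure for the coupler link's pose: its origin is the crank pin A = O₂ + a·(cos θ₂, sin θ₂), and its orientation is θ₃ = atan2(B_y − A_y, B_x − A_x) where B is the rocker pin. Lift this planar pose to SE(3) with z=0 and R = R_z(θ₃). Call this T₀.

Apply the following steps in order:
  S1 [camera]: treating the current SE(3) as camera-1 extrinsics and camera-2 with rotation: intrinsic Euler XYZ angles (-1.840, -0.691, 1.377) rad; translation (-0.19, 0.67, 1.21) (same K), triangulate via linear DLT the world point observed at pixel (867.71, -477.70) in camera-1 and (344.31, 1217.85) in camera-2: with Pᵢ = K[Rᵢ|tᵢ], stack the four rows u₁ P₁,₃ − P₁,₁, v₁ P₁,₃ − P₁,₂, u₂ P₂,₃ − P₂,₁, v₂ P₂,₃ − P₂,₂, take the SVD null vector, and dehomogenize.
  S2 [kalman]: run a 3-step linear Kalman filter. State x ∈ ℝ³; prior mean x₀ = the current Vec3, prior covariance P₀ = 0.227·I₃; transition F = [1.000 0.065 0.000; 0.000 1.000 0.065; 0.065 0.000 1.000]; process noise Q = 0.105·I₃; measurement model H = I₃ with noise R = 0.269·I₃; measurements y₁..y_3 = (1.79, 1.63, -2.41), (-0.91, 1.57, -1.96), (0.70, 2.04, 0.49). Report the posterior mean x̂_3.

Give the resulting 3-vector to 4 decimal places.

source (fourbar_fk): coupler pose = R=[0.7023 -0.7118 0.0000; 0.7118 0.7023 0.0000; 0.0000 0.0000 1.0000], t=(0.5827, 0.3100, 0.0000)
after S1 (triangulate): (-0.9349, -1.4610, 1.2835)
after S2 (kf_track): (0.3075, 1.3917, -0.4472)

result = (0.3075, 1.3917, -0.4472)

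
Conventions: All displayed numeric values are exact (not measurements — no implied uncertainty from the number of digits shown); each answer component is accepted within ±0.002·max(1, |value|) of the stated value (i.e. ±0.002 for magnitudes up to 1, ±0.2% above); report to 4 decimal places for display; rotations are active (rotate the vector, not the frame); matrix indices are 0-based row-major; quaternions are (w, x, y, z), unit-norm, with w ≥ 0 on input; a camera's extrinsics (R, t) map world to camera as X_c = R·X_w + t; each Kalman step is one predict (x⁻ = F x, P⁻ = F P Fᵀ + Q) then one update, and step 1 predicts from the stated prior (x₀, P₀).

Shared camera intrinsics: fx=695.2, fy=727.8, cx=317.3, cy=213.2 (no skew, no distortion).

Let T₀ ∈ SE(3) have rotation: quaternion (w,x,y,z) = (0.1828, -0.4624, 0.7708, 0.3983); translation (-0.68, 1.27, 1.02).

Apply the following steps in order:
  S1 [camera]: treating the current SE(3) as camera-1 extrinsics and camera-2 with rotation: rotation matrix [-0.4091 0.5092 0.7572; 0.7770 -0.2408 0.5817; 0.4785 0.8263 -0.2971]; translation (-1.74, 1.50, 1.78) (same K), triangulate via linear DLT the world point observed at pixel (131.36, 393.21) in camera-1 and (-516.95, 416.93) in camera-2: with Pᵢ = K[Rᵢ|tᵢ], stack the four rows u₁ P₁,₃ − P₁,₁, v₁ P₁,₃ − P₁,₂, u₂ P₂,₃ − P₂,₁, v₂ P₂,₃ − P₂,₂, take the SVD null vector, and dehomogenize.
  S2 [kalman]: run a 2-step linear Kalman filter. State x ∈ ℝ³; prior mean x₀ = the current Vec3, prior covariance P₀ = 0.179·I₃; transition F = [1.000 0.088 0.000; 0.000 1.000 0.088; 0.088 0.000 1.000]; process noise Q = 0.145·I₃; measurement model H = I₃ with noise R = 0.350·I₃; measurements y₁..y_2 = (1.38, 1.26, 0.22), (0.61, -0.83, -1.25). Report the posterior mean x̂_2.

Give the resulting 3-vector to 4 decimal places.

result = (0.5866, -0.0951, -0.8486)

after S1 (triangulate): (-0.2458, 0.0857, -1.2081)
after S2 (kf_track): (0.5866, -0.0951, -0.8486)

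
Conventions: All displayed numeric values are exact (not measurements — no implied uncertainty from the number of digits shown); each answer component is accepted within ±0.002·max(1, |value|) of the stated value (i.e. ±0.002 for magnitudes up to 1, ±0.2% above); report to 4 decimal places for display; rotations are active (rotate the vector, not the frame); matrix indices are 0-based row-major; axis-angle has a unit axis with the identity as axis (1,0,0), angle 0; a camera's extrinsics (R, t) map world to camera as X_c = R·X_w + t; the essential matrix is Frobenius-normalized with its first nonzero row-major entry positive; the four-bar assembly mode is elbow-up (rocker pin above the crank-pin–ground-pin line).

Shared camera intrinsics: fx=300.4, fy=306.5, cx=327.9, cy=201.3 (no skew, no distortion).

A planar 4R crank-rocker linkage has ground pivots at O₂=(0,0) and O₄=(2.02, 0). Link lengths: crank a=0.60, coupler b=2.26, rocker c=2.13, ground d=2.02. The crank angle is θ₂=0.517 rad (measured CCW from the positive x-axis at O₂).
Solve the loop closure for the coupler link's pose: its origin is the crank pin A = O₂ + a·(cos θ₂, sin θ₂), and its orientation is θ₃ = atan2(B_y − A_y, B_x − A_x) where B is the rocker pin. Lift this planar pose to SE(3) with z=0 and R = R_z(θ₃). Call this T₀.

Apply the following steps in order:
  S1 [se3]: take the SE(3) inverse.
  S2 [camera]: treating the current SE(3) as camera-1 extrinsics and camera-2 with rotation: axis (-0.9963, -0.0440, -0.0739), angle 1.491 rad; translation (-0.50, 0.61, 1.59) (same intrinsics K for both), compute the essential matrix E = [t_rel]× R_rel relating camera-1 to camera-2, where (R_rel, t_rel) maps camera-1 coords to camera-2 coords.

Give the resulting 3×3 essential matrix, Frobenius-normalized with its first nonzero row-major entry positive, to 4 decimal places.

source (fourbar_fk): coupler pose = R=[0.5887 -0.8083 0.0000; 0.8083 0.5887 0.0000; 0.0000 0.0000 1.0000], t=(0.5216, 0.2966, 0.0000)
after S1 (invert_se3): R=[0.5887 0.8083 0.0000; -0.8083 0.5887 -0.0000; 0.0000 0.0000 1.0000], t=(-0.5468, 0.2470, 0.0000)
after S2 (essential): [0.2449 0.2453 0.6158; -0.4534 0.4566 -0.0133; 0.1971 -0.2173 -0.0175]

matrix = [0.2449 0.2453 0.6158; -0.4534 0.4566 -0.0133; 0.1971 -0.2173 -0.0175]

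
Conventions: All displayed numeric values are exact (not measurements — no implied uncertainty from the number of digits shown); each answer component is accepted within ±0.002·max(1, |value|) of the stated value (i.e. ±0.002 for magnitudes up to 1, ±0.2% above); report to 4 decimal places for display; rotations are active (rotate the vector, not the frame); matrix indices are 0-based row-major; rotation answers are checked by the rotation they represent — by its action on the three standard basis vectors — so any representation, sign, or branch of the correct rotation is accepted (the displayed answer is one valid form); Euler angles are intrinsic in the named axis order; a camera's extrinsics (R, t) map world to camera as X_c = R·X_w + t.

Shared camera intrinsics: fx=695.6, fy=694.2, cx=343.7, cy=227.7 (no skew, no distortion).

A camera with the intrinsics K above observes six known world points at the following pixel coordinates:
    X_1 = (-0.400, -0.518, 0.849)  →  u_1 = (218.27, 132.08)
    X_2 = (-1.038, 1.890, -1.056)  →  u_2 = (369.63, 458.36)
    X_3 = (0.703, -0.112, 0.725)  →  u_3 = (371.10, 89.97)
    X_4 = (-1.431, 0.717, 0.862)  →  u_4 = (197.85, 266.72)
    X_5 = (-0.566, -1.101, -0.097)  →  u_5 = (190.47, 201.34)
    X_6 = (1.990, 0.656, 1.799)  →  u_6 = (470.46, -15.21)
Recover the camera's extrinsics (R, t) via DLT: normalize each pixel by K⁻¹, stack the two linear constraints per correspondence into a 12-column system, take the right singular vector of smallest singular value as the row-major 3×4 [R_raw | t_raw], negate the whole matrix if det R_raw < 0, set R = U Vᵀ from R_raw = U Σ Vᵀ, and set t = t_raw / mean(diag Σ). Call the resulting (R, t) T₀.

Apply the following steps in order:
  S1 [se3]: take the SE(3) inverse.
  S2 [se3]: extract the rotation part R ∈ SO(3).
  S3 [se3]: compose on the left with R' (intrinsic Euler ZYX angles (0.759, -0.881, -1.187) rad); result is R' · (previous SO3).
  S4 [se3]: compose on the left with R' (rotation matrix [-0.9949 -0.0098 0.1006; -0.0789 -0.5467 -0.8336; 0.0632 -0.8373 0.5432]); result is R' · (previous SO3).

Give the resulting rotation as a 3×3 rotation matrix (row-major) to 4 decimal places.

rotation (matrix) = ((-0.7892, -0.5609, 0.2500), (-0.5909, 0.8044, -0.0605), (-0.1672, -0.1955, -0.9664))

source (pnp_recover): camera pose = R=[0.8340 0.3839 -0.3962; -0.5386 0.4109 -0.7356; -0.1196 0.8269 0.5495], t=(-0.0500, -0.0800, 5.0088)
after S1 (invert_se3): R=[0.8340 -0.5386 -0.1196; 0.3839 0.4109 0.8269; -0.3962 -0.7356 0.5495], t=(0.5977, -4.0897, -2.8309)
after S2 (rot_of_se3): [0.8340 -0.5386 -0.1196; 0.3839 0.4109 0.8269; -0.3962 -0.7356 0.5495]
after S3 (compose_so3): [0.8212 0.4822 -0.3050; 0.4708 -0.2706 0.8397; 0.3224 -0.8332 -0.4493]
after S4 (compose_so3): [-0.7892 -0.5609 0.2500; -0.5909 0.8044 -0.0605; -0.1672 -0.1955 -0.9664]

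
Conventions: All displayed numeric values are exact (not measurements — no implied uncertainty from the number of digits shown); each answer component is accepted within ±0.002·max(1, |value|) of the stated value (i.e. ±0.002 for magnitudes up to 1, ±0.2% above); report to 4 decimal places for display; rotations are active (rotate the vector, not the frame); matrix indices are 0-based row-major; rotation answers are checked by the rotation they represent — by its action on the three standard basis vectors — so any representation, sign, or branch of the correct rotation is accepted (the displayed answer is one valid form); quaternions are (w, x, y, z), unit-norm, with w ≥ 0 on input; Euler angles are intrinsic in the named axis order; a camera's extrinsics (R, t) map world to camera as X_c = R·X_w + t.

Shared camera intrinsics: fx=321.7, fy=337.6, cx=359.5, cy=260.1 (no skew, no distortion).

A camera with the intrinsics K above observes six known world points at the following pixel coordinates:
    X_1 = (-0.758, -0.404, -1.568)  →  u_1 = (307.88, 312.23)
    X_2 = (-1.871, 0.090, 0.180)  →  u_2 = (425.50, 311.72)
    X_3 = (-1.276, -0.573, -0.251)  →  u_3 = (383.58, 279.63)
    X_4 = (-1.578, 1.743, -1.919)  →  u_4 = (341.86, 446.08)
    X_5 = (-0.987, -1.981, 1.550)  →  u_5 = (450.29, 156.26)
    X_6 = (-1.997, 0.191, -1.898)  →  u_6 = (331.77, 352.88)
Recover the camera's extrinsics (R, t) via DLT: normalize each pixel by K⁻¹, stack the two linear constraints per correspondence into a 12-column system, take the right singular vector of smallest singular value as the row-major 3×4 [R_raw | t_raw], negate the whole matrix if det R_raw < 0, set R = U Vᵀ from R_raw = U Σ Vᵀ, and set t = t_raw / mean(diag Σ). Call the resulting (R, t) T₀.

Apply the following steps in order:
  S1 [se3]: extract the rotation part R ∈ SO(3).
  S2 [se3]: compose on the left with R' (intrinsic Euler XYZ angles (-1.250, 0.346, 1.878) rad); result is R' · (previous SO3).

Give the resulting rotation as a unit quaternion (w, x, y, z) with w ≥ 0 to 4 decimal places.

rotation (quat) = (0.0097, -0.7083, 0.7057, 0.0164)

source (pnp_recover): camera pose = R=[-0.3665 0.2748 0.8889; -0.2288 0.8995 -0.3723; -0.9019 -0.3398 -0.2668], t=(0.3399, 0.4598, 4.2894)
after S1 (rot_of_se3): [-0.3665 0.2748 0.8889; -0.2288 0.8995 -0.3723; -0.9019 -0.3398 -0.2668]
after S2 (compose_so3): [0.0036 -0.9999 -0.0095; -0.9993 -0.0039 0.0368; -0.0369 0.0093 -0.9993]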